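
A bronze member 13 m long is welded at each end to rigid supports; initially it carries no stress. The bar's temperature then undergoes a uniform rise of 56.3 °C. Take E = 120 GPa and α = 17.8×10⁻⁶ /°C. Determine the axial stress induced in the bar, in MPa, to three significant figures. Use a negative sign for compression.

-120 MPa

Free thermal expansion αLΔT = 17.8e-6 · 13000 · 56.3 = 13.03 mm.
The walls impose strain ε = −(13.03)/13000 = -1.0021e-03; σ = Eε = 120000 · -1.0021e-03 = -120.3 MPa.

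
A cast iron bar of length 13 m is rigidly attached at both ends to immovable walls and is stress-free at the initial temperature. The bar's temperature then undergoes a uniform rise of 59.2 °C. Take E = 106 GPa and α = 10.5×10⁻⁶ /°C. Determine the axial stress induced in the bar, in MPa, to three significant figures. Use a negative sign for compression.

-65.9 MPa

Free thermal expansion αLΔT = 10.5e-6 · 13000 · 59.2 = 8.081 mm.
The walls impose strain ε = −(8.081)/13000 = -6.2160e-04; σ = Eε = 106000 · -6.2160e-04 = -65.89 MPa.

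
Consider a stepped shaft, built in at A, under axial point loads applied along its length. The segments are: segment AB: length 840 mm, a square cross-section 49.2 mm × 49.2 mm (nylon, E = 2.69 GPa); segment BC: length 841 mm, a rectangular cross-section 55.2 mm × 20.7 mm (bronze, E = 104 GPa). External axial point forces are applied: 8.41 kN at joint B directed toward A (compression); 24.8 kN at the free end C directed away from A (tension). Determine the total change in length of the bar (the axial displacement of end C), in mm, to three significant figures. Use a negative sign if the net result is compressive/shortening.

Internal axial forces (sectioning from the free end, tension +): N_BC = 24.8 kN, N_AB = 16.39 kN.
A_AB = 2421 mm².
A_BC = 1143 mm².
δ_AB = 16390·840/(2421·2690) = 2.114 mm
δ_BC = 24800·841/(1143·104000) = 0.1755 mm
δ = Σδ_i = 2.29 mm.

2.29 mm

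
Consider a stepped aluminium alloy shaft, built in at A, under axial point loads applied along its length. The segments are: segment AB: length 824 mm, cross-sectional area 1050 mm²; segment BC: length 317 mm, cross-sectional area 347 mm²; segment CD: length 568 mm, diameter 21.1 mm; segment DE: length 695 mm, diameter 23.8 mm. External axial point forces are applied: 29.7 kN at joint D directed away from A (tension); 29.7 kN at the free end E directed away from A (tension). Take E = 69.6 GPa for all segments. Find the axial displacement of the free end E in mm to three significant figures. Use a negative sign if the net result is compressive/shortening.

Internal axial forces (sectioning from the free end, tension +): N_DE = 29.7 kN, N_CD = 59.4 kN, N_BC = 59.4 kN, N_AB = 59.4 kN.
A_CD = 349.7 mm².
A_DE = 444.9 mm².
δ_AB = 59400·824/(1050·69600) = 0.6698 mm
δ_BC = 59400·317/(347·69600) = 0.7797 mm
δ_CD = 59400·568/(349.7·69600) = 1.386 mm
δ_DE = 29700·695/(444.9·69600) = 0.6666 mm
δ = Σδ_i = 3.502 mm.

3.50 mm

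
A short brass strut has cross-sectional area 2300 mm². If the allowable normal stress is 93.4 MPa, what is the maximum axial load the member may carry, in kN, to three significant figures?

P_max = σ_allow · A = 93.4 · 2300 = 214800 N = 214.8 kN.

215 kN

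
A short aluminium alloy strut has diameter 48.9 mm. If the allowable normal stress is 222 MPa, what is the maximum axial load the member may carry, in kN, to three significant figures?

417 kN

A = 1878 mm².
P_max = σ_allow · A = 222 · 1878 = 416900 N = 416.9 kN.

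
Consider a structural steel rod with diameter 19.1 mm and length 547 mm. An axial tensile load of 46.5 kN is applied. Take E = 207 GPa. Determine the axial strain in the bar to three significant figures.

A = 286.5 mm².
σ = N/A = 162.3 MPa; ε = σ/E = 162.3/207000 = 7.840e-04.

7.84e-04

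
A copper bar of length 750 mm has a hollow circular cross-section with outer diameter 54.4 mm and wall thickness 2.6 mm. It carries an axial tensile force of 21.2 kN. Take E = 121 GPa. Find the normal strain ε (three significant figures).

4.14e-04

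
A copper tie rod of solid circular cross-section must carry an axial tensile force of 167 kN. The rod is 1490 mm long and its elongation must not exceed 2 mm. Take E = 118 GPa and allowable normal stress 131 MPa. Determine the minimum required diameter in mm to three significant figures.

40.3 mm

Required area A ≥ P/σ_allow = 167000/131 = 1275 mm².
For a solid circular section, d ≥ √(4A/π) = 40.29 mm.
Elongation limit: A ≥ PL/(Eδ_allow) = 167000·1490/(118000·2) = 1054 mm² ⇒ d ≥ 36.64 mm.
The stress limit governs.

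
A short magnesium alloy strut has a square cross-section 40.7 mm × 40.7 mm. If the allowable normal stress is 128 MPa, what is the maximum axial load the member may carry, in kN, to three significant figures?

A = 1656 mm².
P_max = σ_allow · A = 128 · 1656 = 212000 N = 212 kN.

212 kN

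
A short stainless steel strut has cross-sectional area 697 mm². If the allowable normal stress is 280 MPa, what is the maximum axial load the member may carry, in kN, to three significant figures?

195 kN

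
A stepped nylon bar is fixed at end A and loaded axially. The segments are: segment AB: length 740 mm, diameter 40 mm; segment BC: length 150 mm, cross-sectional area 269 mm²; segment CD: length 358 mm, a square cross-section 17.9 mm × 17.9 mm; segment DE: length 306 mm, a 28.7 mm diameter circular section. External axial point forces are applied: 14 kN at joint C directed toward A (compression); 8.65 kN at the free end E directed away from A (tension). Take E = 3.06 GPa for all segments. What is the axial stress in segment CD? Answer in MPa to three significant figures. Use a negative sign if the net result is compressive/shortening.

27.0 MPa

Internal axial forces (sectioning from the free end, tension +): N_DE = 8.65 kN, N_CD = 8.65 kN, N_BC = -5.35 kN, N_AB = -5.35 kN.
A_CD = 320.4 mm².
σ_CD = N_CD/A_CD = 8650/320.4 = 27 MPa.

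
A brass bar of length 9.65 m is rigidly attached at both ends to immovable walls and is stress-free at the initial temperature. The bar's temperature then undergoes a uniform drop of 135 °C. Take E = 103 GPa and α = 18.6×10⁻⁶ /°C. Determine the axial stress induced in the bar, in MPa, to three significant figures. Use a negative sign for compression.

259 MPa

Free thermal expansion αLΔT = 18.6e-6 · 9650 · -135 = -24.23 mm.
The walls impose strain ε = −(-24.23)/9650 = 2.5110e-03; σ = Eε = 103000 · 2.5110e-03 = 258.6 MPa.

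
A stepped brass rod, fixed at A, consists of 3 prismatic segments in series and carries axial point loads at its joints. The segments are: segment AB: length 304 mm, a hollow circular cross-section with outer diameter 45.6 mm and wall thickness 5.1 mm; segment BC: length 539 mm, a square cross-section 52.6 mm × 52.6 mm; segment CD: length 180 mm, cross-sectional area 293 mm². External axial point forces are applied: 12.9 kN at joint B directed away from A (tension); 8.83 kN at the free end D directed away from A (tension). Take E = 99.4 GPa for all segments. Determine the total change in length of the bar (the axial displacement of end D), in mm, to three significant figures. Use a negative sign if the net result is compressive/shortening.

Internal axial forces (sectioning from the free end, tension +): N_CD = 8.83 kN, N_BC = 8.83 kN, N_AB = 21.73 kN.
A_AB = 648.9 mm².
A_BC = 2767 mm².
δ_AB = 21730·304/(648.9·99400) = 0.1024 mm
δ_BC = 8830·539/(2767·99400) = 0.01731 mm
δ_CD = 8830·180/(293·99400) = 0.05457 mm
δ = Σδ_i = 0.1743 mm.

0.174 mm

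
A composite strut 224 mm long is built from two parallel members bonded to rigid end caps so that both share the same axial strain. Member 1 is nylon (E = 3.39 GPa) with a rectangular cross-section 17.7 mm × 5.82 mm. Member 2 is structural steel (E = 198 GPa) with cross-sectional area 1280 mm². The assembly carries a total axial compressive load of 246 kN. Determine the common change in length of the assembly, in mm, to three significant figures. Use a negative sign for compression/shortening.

A_1 = 103 mm².
Equal strain + equilibrium ⇒ each member carries load in proportion to AE: A₁E₁ = 349200 N, A₂E₂ = 253400000 N, ΣAE = 253800000 N.
δ = PL/ΣAE = -246000·224/253800000 = -0.2171 mm.

-0.217 mm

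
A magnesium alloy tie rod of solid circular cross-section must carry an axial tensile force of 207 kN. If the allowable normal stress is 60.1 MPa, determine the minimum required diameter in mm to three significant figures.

Required area A ≥ P/σ_allow = 207000/60.1 = 3444 mm².
For a solid circular section, d ≥ √(4A/π) = 66.22 mm.

66.2 mm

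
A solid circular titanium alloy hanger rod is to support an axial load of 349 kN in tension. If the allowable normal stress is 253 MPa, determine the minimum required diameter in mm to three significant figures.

41.9 mm

Required area A ≥ P/σ_allow = 349000/253 = 1379 mm².
For a solid circular section, d ≥ √(4A/π) = 41.91 mm.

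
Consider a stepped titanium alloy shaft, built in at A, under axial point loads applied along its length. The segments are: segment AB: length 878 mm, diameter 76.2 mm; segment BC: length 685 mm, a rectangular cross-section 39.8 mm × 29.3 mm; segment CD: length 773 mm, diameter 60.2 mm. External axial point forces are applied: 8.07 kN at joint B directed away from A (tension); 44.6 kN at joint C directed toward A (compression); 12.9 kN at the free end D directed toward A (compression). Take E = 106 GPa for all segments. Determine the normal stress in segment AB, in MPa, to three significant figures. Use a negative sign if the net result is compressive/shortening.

-10.8 MPa

Internal axial forces (sectioning from the free end, tension +): N_CD = -12.9 kN, N_BC = -57.5 kN, N_AB = -49.43 kN.
A_AB = 4560 mm².
σ_AB = N_AB/A_AB = -49430/4560 = -10.84 MPa.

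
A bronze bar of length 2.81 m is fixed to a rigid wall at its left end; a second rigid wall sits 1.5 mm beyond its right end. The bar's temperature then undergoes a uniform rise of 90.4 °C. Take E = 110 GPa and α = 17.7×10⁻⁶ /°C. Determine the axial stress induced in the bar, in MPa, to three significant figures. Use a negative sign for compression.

Free thermal expansion αLΔT = 17.7e-6 · 2810 · 90.4 = 4.496 mm.
The walls engage after the gap closes; constrained expansion = 4.496 − 1.5 = 2.996 mm.
The walls impose strain ε = −(2.996)/2810 = -1.0663e-03; σ = Eε = 110000 · -1.0663e-03 = -117.3 MPa.

-117 MPa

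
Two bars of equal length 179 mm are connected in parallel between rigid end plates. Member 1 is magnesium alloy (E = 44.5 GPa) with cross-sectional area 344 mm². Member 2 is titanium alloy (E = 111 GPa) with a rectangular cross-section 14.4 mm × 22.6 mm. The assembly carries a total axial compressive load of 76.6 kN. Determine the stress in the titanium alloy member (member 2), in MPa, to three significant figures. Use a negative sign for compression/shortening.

A_2 = 325.4 mm².
Equal strain + equilibrium ⇒ each member carries load in proportion to AE: A₁E₁ = 15310000 N, A₂E₂ = 36120000 N, ΣAE = 51430000 N.
σ₂ = P·E₂/ΣAE = -76600·111000/51430000 = -165.3 MPa.

-165 MPa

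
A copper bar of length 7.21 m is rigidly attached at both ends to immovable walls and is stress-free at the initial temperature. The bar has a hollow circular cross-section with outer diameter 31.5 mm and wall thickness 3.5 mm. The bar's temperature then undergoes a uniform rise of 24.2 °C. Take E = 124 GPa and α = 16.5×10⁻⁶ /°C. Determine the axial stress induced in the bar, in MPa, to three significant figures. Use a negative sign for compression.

-49.5 MPa

Free thermal expansion αLΔT = 16.5e-6 · 7210 · 24.2 = 2.879 mm.
The walls impose strain ε = −(2.879)/7210 = -3.9930e-04; σ = Eε = 124000 · -3.9930e-04 = -49.51 MPa.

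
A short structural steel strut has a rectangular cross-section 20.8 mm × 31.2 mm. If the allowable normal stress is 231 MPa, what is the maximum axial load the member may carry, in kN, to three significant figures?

A = 649 mm².
P_max = σ_allow · A = 231 · 649 = 149900 N = 149.9 kN.

150 kN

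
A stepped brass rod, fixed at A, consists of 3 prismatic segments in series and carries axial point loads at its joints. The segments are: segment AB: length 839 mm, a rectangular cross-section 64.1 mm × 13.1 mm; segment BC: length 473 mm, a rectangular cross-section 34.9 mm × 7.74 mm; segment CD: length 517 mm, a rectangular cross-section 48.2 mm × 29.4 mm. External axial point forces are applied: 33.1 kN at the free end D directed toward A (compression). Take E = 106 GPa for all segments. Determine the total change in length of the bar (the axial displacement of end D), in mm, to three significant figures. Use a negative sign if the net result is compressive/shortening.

-0.973 mm

Internal axial forces (sectioning from the free end, tension +): N_CD = -33.1 kN, N_BC = -33.1 kN, N_AB = -33.1 kN.
A_AB = 839.7 mm².
A_BC = 270.1 mm².
A_CD = 1417 mm².
δ_AB = -33100·839/(839.7·106000) = -0.312 mm
δ_BC = -33100·473/(270.1·106000) = -0.5468 mm
δ_CD = -33100·517/(1417·106000) = -0.1139 mm
δ = Σδ_i = -0.9727 mm.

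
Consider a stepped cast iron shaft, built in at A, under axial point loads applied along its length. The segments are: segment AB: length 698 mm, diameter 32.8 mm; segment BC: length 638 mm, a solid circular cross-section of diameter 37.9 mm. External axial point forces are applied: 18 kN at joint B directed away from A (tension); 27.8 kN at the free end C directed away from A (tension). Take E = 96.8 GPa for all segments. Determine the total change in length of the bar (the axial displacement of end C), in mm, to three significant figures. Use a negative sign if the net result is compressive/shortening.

Internal axial forces (sectioning from the free end, tension +): N_BC = 27.8 kN, N_AB = 45.8 kN.
A_AB = 845 mm².
A_BC = 1128 mm².
δ_AB = 45800·698/(845·96800) = 0.3908 mm
δ_BC = 27800·638/(1128·96800) = 0.1624 mm
δ = Σδ_i = 0.5533 mm.

0.553 mm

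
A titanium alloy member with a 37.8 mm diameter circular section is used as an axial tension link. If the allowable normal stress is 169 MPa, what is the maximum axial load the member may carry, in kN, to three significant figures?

A = 1122 mm².
P_max = σ_allow · A = 169 · 1122 = 189700 N = 189.7 kN.

190 kN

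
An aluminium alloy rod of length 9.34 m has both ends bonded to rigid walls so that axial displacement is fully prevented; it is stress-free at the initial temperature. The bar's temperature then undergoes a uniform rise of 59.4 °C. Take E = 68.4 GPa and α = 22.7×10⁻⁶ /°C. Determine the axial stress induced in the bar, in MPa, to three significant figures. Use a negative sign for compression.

Free thermal expansion αLΔT = 22.7e-6 · 9340 · 59.4 = 12.59 mm.
The walls impose strain ε = −(12.59)/9340 = -1.3484e-03; σ = Eε = 68400 · -1.3484e-03 = -92.23 MPa.

-92.2 MPa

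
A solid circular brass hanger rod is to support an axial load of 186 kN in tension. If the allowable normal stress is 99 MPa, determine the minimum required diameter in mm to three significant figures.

Required area A ≥ P/σ_allow = 186000/99 = 1879 mm².
For a solid circular section, d ≥ √(4A/π) = 48.91 mm.

48.9 mm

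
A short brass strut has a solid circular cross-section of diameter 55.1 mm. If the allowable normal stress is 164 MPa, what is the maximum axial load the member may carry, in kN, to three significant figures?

391 kN

A = 2384 mm².
P_max = σ_allow · A = 164 · 2384 = 391100 N = 391.1 kN.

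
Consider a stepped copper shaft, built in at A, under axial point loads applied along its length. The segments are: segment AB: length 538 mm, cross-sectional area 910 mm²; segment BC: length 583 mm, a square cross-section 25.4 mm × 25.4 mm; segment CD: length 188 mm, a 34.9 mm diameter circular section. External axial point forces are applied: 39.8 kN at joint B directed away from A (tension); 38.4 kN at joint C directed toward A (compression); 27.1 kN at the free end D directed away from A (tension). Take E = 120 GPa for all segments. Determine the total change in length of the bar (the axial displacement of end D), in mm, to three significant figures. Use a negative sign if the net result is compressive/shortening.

Internal axial forces (sectioning from the free end, tension +): N_CD = 27.1 kN, N_BC = -11.3 kN, N_AB = 28.5 kN.
A_BC = 645.2 mm².
A_CD = 956.6 mm².
δ_AB = 28500·538/(910·120000) = 0.1404 mm
δ_BC = -11300·583/(645.2·120000) = -0.08509 mm
δ_CD = 27100·188/(956.6·120000) = 0.04438 mm
δ = Σδ_i = 0.0997 mm.

0.0997 mm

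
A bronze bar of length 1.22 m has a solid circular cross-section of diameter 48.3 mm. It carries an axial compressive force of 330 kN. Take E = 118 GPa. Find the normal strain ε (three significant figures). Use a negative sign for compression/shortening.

-0.00153

A = 1832 mm².
σ = N/A = -180.1 MPa; ε = σ/E = -180.1/118000 = -1.526e-03.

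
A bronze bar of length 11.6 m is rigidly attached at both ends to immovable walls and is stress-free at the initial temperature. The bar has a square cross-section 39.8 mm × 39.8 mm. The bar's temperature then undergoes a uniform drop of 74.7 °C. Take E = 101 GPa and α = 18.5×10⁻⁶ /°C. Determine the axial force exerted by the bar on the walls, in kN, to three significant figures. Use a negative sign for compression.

221 kN

Free thermal expansion αLΔT = 18.5e-6 · 11600 · -74.7 = -16.03 mm.
The walls impose strain ε = −(-16.03)/11600 = 1.3819e-03; σ = Eε = 101000 · 1.3819e-03 = 139.6 MPa.
Wall reaction R = σ·A = 139.6·1584 = 221100 N = 221.1 kN.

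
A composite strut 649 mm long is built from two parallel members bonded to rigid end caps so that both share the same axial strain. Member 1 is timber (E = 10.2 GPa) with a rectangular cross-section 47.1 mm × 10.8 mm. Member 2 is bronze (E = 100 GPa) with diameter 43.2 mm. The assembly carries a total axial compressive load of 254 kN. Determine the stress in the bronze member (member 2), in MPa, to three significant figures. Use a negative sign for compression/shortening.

-167 MPa

A_1 = 508.7 mm².
A_2 = 1466 mm².
Equal strain + equilibrium ⇒ each member carries load in proportion to AE: A₁E₁ = 5189000 N, A₂E₂ = 146600000 N, ΣAE = 151800000 N.
σ₂ = P·E₂/ΣAE = -254000·100000/151800000 = -167.4 MPa.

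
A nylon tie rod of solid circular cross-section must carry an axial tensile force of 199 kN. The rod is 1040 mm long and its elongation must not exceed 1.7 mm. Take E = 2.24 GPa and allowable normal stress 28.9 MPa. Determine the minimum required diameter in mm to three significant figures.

263 mm

Required area A ≥ P/σ_allow = 199000/28.9 = 6886 mm².
For a solid circular section, d ≥ √(4A/π) = 93.63 mm.
Elongation limit: A ≥ PL/(Eδ_allow) = 199000·1040/(2240·1.7) = 54350 mm² ⇒ d ≥ 263.1 mm.
The elongation limit governs.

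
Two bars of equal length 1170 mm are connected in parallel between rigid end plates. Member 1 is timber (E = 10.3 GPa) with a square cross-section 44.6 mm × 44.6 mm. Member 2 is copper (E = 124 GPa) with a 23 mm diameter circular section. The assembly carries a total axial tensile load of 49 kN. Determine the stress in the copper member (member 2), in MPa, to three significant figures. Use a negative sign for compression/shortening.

A_1 = 1989 mm².
A_2 = 415.5 mm².
Equal strain + equilibrium ⇒ each member carries load in proportion to AE: A₁E₁ = 20490000 N, A₂E₂ = 51520000 N, ΣAE = 72010000 N.
σ₂ = P·E₂/ΣAE = 49000·124000/72010000 = 84.38 MPa.

84.4 MPa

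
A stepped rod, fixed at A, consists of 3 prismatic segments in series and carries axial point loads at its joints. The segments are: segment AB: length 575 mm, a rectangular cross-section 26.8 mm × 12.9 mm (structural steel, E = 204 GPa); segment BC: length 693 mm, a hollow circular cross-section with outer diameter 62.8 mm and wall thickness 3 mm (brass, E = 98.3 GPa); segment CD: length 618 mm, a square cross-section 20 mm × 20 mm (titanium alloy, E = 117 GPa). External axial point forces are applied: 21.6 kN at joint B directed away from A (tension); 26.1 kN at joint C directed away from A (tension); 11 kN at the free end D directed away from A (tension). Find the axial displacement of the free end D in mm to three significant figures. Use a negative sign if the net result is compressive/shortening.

1.09 mm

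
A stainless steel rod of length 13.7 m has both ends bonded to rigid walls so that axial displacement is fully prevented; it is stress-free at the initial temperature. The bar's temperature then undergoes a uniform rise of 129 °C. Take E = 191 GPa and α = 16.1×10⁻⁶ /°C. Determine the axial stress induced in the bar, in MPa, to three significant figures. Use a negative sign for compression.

Free thermal expansion αLΔT = 16.1e-6 · 13700 · 129 = 28.45 mm.
The walls impose strain ε = −(28.45)/13700 = -2.0769e-03; σ = Eε = 191000 · -2.0769e-03 = -396.7 MPa.

-397 MPa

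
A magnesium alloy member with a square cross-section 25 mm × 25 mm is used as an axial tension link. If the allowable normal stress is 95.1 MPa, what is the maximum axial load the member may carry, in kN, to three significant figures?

59.4 kN

A = 625 mm².
P_max = σ_allow · A = 95.1 · 625 = 59440 N = 59.44 kN.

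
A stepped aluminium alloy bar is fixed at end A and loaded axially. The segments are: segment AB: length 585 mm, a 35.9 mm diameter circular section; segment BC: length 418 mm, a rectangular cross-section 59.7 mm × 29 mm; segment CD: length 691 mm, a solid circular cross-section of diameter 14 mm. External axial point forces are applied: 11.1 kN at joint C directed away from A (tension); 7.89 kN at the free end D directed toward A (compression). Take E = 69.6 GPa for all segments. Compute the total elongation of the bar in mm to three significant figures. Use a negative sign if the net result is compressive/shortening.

Internal axial forces (sectioning from the free end, tension +): N_CD = -7.89 kN, N_BC = 3.21 kN, N_AB = 3.21 kN.
A_AB = 1012 mm².
A_BC = 1731 mm².
A_CD = 153.9 mm².
δ_AB = 3210·585/(1012·69600) = 0.02665 mm
δ_BC = 3210·418/(1731·69600) = 0.01114 mm
δ_CD = -7890·691/(153.9·69600) = -0.5089 mm
δ = Σδ_i = -0.4711 mm.

-0.471 mm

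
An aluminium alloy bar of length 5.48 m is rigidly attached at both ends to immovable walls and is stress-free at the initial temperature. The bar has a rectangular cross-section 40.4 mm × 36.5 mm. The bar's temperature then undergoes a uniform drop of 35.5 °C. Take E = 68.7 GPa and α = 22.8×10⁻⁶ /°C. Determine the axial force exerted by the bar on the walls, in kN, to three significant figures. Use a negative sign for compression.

Free thermal expansion αLΔT = 22.8e-6 · 5480 · -35.5 = -4.436 mm.
The walls impose strain ε = −(-4.436)/5480 = 8.0940e-04; σ = Eε = 68700 · 8.0940e-04 = 55.61 MPa.
Wall reaction R = σ·A = 55.61·1475 = 82000 N = 82 kN.

82.0 kN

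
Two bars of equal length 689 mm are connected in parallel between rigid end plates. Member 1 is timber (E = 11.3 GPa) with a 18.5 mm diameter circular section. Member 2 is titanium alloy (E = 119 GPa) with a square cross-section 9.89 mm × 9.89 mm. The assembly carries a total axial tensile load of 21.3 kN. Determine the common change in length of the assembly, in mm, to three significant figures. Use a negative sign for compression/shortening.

1.00 mm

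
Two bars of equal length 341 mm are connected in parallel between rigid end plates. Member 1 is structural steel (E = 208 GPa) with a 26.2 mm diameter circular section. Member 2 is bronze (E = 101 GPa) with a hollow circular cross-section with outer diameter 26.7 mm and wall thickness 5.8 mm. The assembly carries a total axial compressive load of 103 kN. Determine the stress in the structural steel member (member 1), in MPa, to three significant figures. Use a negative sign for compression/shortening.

-142 MPa

A_1 = 539.1 mm².
A_2 = 380.8 mm².
Equal strain + equilibrium ⇒ each member carries load in proportion to AE: A₁E₁ = 112100000 N, A₂E₂ = 38460000 N, ΣAE = 150600000 N.
σ₁ = P·E₁/ΣAE = -103000·208000/150600000 = -142.3 MPa.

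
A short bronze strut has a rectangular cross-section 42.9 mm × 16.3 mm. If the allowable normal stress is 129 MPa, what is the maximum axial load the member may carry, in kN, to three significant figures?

A = 699.3 mm².
P_max = σ_allow · A = 129 · 699.3 = 90210 N = 90.21 kN.

90.2 kN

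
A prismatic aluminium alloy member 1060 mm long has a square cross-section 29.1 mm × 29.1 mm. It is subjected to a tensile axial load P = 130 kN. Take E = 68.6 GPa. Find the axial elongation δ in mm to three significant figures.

A = 846.8 mm².
δ_mech = NL/(AE) = 130000·1060/(846.8·68600) = 2.372 mm.

2.37 mm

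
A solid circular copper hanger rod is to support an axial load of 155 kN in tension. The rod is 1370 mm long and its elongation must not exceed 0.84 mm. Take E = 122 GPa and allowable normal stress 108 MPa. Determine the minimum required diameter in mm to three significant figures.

51.4 mm

Required area A ≥ P/σ_allow = 155000/108 = 1435 mm².
For a solid circular section, d ≥ √(4A/π) = 42.75 mm.
Elongation limit: A ≥ PL/(Eδ_allow) = 155000·1370/(122000·0.84) = 2072 mm² ⇒ d ≥ 51.36 mm.
The elongation limit governs.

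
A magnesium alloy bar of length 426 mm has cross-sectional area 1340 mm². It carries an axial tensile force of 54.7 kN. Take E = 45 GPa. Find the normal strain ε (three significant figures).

σ = N/A = 40.82 MPa; ε = σ/E = 40.82/45000 = 9.071e-04.

9.07e-04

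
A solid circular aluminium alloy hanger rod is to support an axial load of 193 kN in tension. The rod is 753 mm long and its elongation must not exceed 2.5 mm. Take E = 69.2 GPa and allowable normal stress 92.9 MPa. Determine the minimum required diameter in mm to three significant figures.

51.4 mm

Required area A ≥ P/σ_allow = 193000/92.9 = 2078 mm².
For a solid circular section, d ≥ √(4A/π) = 51.43 mm.
Elongation limit: A ≥ PL/(Eδ_allow) = 193000·753/(69200·2.5) = 840.1 mm² ⇒ d ≥ 32.7 mm.
The stress limit governs.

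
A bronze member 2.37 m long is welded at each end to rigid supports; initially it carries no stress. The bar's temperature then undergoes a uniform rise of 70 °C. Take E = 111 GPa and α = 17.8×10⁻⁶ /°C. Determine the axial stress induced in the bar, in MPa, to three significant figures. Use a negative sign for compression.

-138 MPa

Free thermal expansion αLΔT = 17.8e-6 · 2370 · 70 = 2.953 mm.
The walls impose strain ε = −(2.953)/2370 = -1.2460e-03; σ = Eε = 111000 · -1.2460e-03 = -138.3 MPa.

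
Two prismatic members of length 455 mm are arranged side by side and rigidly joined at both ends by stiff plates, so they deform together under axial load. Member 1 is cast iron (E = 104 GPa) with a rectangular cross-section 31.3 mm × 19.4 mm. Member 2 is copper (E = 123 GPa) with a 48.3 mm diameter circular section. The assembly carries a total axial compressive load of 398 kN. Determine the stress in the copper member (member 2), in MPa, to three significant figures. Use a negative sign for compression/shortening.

A_1 = 607.2 mm².
A_2 = 1832 mm².
Equal strain + equilibrium ⇒ each member carries load in proportion to AE: A₁E₁ = 63150000 N, A₂E₂ = 225400000 N, ΣAE = 288500000 N.
σ₂ = P·E₂/ΣAE = -398000·123000/288500000 = -169.7 MPa.

-170 MPa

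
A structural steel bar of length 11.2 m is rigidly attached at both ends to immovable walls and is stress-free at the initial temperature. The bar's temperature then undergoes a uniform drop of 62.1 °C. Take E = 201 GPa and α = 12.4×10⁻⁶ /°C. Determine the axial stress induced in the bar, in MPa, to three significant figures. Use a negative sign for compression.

155 MPa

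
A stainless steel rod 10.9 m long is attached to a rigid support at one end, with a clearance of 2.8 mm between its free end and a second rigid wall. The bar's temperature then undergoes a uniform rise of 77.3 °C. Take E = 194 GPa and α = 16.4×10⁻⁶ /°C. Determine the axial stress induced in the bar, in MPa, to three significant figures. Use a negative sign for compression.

Free thermal expansion αLΔT = 16.4e-6 · 10900 · 77.3 = 13.82 mm.
The walls engage after the gap closes; constrained expansion = 13.82 − 2.8 = 11.02 mm.
The walls impose strain ε = −(11.02)/10900 = -1.0108e-03; σ = Eε = 194000 · -1.0108e-03 = -196.1 MPa.

-196 MPa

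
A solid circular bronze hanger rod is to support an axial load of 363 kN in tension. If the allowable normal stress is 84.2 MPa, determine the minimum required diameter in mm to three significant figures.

Required area A ≥ P/σ_allow = 363000/84.2 = 4311 mm².
For a solid circular section, d ≥ √(4A/π) = 74.09 mm.

74.1 mm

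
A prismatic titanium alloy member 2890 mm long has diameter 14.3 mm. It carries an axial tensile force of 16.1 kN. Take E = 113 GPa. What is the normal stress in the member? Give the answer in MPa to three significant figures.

100 MPa

A = 160.6 mm².
σ = N/A = 16100/160.6 = 100.2 MPa.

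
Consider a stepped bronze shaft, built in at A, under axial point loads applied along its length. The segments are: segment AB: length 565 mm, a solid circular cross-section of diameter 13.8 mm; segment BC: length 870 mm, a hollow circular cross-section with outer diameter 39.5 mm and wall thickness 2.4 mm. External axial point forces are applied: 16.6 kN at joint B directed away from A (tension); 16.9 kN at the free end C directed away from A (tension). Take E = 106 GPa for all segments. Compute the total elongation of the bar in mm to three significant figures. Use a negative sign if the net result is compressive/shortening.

1.69 mm

Internal axial forces (sectioning from the free end, tension +): N_BC = 16.9 kN, N_AB = 33.5 kN.
A_AB = 149.6 mm².
A_BC = 279.7 mm².
δ_AB = 33500·565/(149.6·106000) = 1.194 mm
δ_BC = 16900·870/(279.7·106000) = 0.4959 mm
δ = Σδ_i = 1.69 mm.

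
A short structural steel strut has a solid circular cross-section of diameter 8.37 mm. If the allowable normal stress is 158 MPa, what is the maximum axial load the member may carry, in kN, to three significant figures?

8.69 kN

A = 55.02 mm².
P_max = σ_allow · A = 158 · 55.02 = 8694 N = 8.694 kN.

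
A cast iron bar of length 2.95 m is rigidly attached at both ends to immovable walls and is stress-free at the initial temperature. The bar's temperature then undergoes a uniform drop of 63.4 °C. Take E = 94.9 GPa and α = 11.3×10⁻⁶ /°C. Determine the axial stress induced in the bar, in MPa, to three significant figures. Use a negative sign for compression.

68.0 MPa

Free thermal expansion αLΔT = 11.3e-6 · 2950 · -63.4 = -2.113 mm.
The walls impose strain ε = −(-2.113)/2950 = 7.1642e-04; σ = Eε = 94900 · 7.1642e-04 = 67.99 MPa.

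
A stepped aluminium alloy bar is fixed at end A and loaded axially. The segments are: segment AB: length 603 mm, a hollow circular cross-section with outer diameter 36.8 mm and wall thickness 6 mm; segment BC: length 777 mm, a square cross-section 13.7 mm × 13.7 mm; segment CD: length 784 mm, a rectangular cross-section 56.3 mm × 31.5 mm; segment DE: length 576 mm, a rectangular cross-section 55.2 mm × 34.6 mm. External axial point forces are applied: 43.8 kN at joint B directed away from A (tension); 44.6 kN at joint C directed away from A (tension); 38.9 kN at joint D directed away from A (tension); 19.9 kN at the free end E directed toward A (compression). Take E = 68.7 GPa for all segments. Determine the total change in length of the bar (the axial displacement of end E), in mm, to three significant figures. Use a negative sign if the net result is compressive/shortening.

5.49 mm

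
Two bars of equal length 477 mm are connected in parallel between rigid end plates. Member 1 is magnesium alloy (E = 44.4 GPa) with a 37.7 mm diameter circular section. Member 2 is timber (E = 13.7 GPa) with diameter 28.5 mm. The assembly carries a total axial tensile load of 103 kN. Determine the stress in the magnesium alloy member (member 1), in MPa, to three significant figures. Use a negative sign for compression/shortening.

78.4 MPa

A_1 = 1116 mm².
A_2 = 637.9 mm².
Equal strain + equilibrium ⇒ each member carries load in proportion to AE: A₁E₁ = 49560000 N, A₂E₂ = 8740000 N, ΣAE = 58300000 N.
σ₁ = P·E₁/ΣAE = 103000·44400/58300000 = 78.44 MPa.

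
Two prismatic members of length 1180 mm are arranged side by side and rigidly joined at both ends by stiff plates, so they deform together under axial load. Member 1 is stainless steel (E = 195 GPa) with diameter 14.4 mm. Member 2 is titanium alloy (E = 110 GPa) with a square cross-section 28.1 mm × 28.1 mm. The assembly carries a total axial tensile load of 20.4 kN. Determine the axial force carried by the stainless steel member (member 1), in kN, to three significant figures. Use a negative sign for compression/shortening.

A_1 = 162.9 mm².
A_2 = 789.6 mm².
Equal strain + equilibrium ⇒ each member carries load in proportion to AE: A₁E₁ = 31760000 N, A₂E₂ = 86860000 N, ΣAE = 118600000 N.
F₁ = P·A₁E₁/ΣAE = 20400·31760000/118600000 = 5462 N.

5.46 kN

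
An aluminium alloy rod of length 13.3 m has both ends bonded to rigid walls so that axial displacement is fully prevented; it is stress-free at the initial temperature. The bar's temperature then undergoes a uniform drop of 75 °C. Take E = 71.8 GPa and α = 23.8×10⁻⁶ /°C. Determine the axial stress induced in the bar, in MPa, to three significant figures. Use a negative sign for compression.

128 MPa

Free thermal expansion αLΔT = 23.8e-6 · 13300 · -75 = -23.74 mm.
The walls impose strain ε = −(-23.74)/13300 = 1.7850e-03; σ = Eε = 71800 · 1.7850e-03 = 128.2 MPa.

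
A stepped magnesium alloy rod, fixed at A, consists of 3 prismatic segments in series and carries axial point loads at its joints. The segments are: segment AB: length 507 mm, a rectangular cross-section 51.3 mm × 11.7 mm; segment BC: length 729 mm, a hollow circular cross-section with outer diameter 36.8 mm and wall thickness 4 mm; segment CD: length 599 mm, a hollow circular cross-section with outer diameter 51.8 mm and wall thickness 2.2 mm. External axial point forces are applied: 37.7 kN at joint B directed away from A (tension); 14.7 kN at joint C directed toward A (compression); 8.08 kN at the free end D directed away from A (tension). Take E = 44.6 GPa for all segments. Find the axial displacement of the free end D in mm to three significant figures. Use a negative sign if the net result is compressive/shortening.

0.643 mm

Internal axial forces (sectioning from the free end, tension +): N_CD = 8.08 kN, N_BC = -6.62 kN, N_AB = 31.08 kN.
A_AB = 600.2 mm².
A_BC = 412.2 mm².
A_CD = 342.8 mm².
δ_AB = 31080·507/(600.2·44600) = 0.5886 mm
δ_BC = -6620·729/(412.2·44600) = -0.2625 mm
δ_CD = 8080·599/(342.8·44600) = 0.3166 mm
δ = Σδ_i = 0.6427 mm.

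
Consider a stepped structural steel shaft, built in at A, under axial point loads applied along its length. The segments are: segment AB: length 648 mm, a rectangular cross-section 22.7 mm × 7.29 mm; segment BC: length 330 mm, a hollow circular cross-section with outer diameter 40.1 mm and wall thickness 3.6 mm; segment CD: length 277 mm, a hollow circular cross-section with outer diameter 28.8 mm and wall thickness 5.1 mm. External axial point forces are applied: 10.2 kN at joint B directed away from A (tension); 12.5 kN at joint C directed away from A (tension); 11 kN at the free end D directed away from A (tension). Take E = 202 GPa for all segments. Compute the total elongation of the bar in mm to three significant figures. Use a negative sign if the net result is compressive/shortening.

0.786 mm

Internal axial forces (sectioning from the free end, tension +): N_CD = 11 kN, N_BC = 23.5 kN, N_AB = 33.7 kN.
A_AB = 165.5 mm².
A_BC = 412.8 mm².
A_CD = 379.7 mm².
δ_AB = 33700·648/(165.5·202000) = 0.6533 mm
δ_BC = 23500·330/(412.8·202000) = 0.093 mm
δ_CD = 11000·277/(379.7·202000) = 0.03972 mm
δ = Σδ_i = 0.786 mm.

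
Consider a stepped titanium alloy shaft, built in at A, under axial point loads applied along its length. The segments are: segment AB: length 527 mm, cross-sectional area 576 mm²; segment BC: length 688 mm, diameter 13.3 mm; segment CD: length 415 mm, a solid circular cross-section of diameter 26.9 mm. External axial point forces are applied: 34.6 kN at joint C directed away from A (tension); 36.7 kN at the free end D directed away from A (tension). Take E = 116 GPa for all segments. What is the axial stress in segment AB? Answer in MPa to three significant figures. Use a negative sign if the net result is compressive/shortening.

124 MPa

Internal axial forces (sectioning from the free end, tension +): N_CD = 36.7 kN, N_BC = 71.3 kN, N_AB = 71.3 kN.
σ_AB = N_AB/A_AB = 71300/576 = 123.8 MPa.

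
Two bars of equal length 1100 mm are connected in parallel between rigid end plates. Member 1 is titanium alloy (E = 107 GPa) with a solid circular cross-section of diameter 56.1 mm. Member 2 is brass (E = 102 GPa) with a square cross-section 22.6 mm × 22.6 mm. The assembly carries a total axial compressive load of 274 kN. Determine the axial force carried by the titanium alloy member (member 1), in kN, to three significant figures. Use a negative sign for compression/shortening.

A_1 = 2472 mm².
A_2 = 510.8 mm².
Equal strain + equilibrium ⇒ each member carries load in proportion to AE: A₁E₁ = 264500000 N, A₂E₂ = 52100000 N, ΣAE = 316600000 N.
F₁ = P·A₁E₁/ΣAE = -274000·264500000/316600000 = -228900 N.

-229 kN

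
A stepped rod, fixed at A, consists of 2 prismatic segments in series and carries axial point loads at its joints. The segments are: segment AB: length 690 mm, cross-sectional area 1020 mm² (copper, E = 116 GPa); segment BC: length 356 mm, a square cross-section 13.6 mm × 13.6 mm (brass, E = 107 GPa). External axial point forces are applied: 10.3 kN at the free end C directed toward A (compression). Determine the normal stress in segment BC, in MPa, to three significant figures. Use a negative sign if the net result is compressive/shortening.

-55.7 MPa

Internal axial forces (sectioning from the free end, tension +): N_BC = -10.3 kN, N_AB = -10.3 kN.
A_BC = 185 mm².
σ_BC = N_BC/A_BC = -10300/185 = -55.69 MPa.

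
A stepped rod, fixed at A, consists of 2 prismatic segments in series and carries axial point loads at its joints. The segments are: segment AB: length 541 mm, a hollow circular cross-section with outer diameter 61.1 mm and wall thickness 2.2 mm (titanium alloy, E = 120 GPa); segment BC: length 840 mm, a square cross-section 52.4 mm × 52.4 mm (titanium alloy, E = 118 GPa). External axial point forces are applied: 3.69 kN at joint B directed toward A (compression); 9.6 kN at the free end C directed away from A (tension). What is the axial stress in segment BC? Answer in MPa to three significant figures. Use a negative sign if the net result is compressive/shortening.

Internal axial forces (sectioning from the free end, tension +): N_BC = 9.6 kN, N_AB = 5.91 kN.
A_BC = 2746 mm².
σ_BC = N_BC/A_BC = 9600/2746 = 3.496 MPa.

3.50 MPa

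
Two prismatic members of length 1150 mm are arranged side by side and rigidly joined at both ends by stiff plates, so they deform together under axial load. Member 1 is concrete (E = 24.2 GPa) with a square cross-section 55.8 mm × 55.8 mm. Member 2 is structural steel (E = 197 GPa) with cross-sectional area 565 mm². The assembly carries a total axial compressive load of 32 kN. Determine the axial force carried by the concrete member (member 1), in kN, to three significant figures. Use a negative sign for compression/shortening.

A_1 = 3114 mm².
Equal strain + equilibrium ⇒ each member carries load in proportion to AE: A₁E₁ = 75350000 N, A₂E₂ = 111300000 N, ΣAE = 186700000 N.
F₁ = P·A₁E₁/ΣAE = -32000·75350000/186700000 = -12920 N.

-12.9 kN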